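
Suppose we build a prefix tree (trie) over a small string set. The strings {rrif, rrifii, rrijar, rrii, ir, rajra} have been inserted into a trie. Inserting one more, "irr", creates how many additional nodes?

1

The longest prefix of "irr" already in the trie is "ir" (length 2).
New nodes needed: |"irr"| − 2 = 3 − 2 = 1.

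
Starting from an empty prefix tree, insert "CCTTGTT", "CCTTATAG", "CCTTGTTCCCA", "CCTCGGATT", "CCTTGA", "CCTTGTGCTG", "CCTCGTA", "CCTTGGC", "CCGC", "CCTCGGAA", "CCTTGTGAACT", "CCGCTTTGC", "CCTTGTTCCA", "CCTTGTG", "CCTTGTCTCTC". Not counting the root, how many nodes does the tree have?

For each word, the new-node count is its length minus the longest prefix already in the trie:
  "CCTTGTT" → 7 new (C, C, T, T, G, T, T)
  "CCTTATAG" → prefix "CCTT" already present; 4 new (A, T, A, G)
  "CCTTGTTCCCA" → prefix "CCTTGTT" already present; 4 new (C, C, C, A)
  "CCTCGGATT" → prefix "CCT" already present; 6 new (C, G, G, A, T, T)
  "CCTTGA" → prefix "CCTTG" already present; 1 new (A)
  "CCTTGTGCTG" → prefix "CCTTGT" already present; 4 new (G, C, T, G)
  "CCTCGTA" → prefix "CCTCG" already present; 2 new (T, A)
  "CCTTGGC" → prefix "CCTTG" already present; 2 new (G, C)
  "CCGC" → prefix "CC" already present; 2 new (G, C)
  "CCTCGGAA" → prefix "CCTCGGA" already present; 1 new (A)
  "CCTTGTGAACT" → prefix "CCTTGTG" already present; 4 new (A, A, C, T)
  "CCGCTTTGC" → prefix "CCGC" already present; 5 new (T, T, T, G, C)
  "CCTTGTTCCA" → prefix "CCTTGTTCC" already present; 1 new (A)
  "CCTTGTG" → prefix "CCTTGTG" already present; 0 new (none)
  "CCTTGTCTCTC" → prefix "CCTTGT" already present; 5 new (C, T, C, T, C)
Total nodes = 7 + 4 + 4 + 6 + 1 + 4 + 2 + 2 + 2 + 1 + 4 + 5 + 1 + 0 + 5 = 48

48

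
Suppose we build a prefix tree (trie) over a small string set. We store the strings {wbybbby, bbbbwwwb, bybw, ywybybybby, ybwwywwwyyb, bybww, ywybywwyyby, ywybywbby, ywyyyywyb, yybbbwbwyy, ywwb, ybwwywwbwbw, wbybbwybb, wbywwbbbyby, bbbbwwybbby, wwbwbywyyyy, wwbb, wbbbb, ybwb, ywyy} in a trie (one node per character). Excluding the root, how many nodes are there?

101

Trace insertions, counting only characters that open a new branch:
  "wbybbby" → 7 new (w, b, y, b, b, b, y)
  "bbbbwwwb" → 8 new (b, b, b, b, w, w, w, b)
  "bybw" → prefix "b" already present; 3 new (y, b, w)
  "ywybybybby" → 10 new (y, w, y, b, y, b, y, b, b, y)
  "ybwwywwwyyb" → prefix "y" already present; 10 new (b, w, w, y, w, w, w, y, y, b)
  "bybww" → prefix "bybw" already present; 1 new (w)
  "ywybywwyyby" → prefix "ywyby" already present; 6 new (w, w, y, y, b, y)
  "ywybywbby" → prefix "ywybyw" already present; 3 new (b, b, y)
  "ywyyyywyb" → prefix "ywy" already present; 6 new (y, y, y, w, y, b)
  "yybbbwbwyy" → prefix "y" already present; 9 new (y, b, b, b, w, b, w, y, y)
  "ywwb" → prefix "yw" already present; 2 new (w, b)
  "ybwwywwbwbw" → prefix "ybwwyww" already present; 4 new (b, w, b, w)
  "wbybbwybb" → prefix "wbybb" already present; 4 new (w, y, b, b)
  "wbywwbbbyby" → prefix "wby" already present; 8 new (w, w, b, b, b, y, b, y)
  "bbbbwwybbby" → prefix "bbbbww" already present; 5 new (y, b, b, b, y)
  "wwbwbywyyyy" → prefix "w" already present; 10 new (w, b, w, b, y, w, y, y, y, y)
  "wwbb" → prefix "wwb" already present; 1 new (b)
  "wbbbb" → prefix "wb" already present; 3 new (b, b, b)
  "ybwb" → prefix "ybw" already present; 1 new (b)
  "ywyy" → prefix "ywyy" already present; 0 new (none)
Total nodes = 7 + 8 + 3 + 10 + 10 + 1 + 6 + 3 + 6 + 9 + 2 + 4 + 4 + 8 + 5 + 10 + 1 + 3 + 1 + 0 = 101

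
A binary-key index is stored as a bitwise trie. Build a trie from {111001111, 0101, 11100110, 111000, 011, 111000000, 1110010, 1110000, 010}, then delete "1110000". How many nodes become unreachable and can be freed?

A node on "1110000"'s path can go only if nothing else ends at it or branches off below it.
Every node on "1110000" is still needed (e.g. by "111000000"), so nothing is freed.
Nodes removed: 0

0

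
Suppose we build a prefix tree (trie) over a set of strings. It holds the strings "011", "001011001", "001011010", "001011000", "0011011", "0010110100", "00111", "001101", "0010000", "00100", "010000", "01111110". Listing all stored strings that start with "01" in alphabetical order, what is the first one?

010000

DFS of the "01" subtree visits, in order: "010000", "011", "01111110"
Position 1: 010000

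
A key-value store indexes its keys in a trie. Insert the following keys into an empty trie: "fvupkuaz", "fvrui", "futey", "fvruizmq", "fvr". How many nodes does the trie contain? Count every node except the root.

Trie structure (* marks end of a word):
(root)
└─ f
   ├─ u
   │  └─ t
   │     └─ e
   │        └─ y *
   └─ v
      ├─ r *
      │  └─ u
      │     └─ i *
      │        └─ z
      │           └─ m
      │              └─ q *
      └─ u
         └─ p
            └─ k
               └─ u
                  └─ a
                     └─ z *
Counting every labelled node above: 18.

18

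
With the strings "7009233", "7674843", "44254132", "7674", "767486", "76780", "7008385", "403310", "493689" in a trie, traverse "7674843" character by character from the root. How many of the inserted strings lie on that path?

2

Traverse "7674843" character by character; count nodes along the way that are marked as word ends.
Prefixes of the query that are stored words: "7674", "7674843"
Count: 2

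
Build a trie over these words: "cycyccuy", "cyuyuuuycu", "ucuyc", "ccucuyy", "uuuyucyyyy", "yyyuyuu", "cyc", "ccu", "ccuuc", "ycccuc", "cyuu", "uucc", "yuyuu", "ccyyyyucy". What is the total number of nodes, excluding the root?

64

For each word, the new-node count is its length minus the longest prefix already in the trie:
  "cycyccuy" → 8 new (c, y, c, y, c, c, u, y)
  "cyuyuuuycu" → prefix "cy" already present; 8 new (u, y, u, u, u, y, c, u)
  "ucuyc" → 5 new (u, c, u, y, c)
  "ccucuyy" → prefix "c" already present; 6 new (c, u, c, u, y, y)
  "uuuyucyyyy" → prefix "u" already present; 9 new (u, u, y, u, c, y, y, y, y)
  "yyyuyuu" → 7 new (y, y, y, u, y, u, u)
  "cyc" → prefix "cyc" already present; 0 new (none)
  "ccu" → prefix "ccu" already present; 0 new (none)
  "ccuuc" → prefix "ccu" already present; 2 new (u, c)
  "ycccuc" → prefix "y" already present; 5 new (c, c, c, u, c)
  "cyuu" → prefix "cyu" already present; 1 new (u)
  "uucc" → prefix "uu" already present; 2 new (c, c)
  "yuyuu" → prefix "y" already present; 4 new (u, y, u, u)
  "ccyyyyucy" → prefix "cc" already present; 7 new (y, y, y, y, u, c, y)
Total nodes = 8 + 8 + 5 + 6 + 9 + 7 + 0 + 0 + 2 + 5 + 1 + 2 + 4 + 7 = 64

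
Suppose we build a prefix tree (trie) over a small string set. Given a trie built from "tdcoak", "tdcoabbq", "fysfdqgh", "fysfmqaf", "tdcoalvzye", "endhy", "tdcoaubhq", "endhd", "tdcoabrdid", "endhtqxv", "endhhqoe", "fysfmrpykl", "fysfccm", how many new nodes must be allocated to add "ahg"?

"ahg" shares no prefix with any stored word, so all 3 characters open new nodes.
3 − 0 = 3 new nodes.

3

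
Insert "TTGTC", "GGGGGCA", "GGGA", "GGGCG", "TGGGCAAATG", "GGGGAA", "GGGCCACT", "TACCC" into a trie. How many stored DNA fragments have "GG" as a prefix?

5

Filter for entries beginning with "GG":
Words under "GG": GGGA, GGGCCACT, GGGCG, GGGGAA, GGGGGCA
Count: 5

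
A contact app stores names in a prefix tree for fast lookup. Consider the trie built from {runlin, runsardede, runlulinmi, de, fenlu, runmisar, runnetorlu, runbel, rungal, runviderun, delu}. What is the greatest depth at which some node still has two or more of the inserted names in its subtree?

4

The deepest shared node is where two words last agree before diverging.
"runlin" and "runlulinmi" agree on "runl" (4 characters) before diverging; nothing deeper is shared.
Longest shared-prefix length: 4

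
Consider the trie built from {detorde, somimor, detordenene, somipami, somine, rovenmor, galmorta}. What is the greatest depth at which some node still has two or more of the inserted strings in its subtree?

Look for the deepest trie node that still has at least two words in its subtree.
"detorde" and "detordenene" agree on "detorde" (7 characters) before diverging; nothing deeper is shared.
Longest shared-prefix length: 7

7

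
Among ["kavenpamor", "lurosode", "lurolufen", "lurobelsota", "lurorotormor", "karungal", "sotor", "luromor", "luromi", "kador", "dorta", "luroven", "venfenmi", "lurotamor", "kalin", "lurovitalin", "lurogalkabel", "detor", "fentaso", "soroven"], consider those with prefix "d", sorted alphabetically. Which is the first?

detor

DFS of the "d" subtree visits, in order: "detor", "dorta"
Position 1: detor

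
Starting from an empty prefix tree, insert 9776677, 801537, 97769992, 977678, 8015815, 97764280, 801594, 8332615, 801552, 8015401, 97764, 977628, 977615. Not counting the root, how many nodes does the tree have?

For each word, the new-node count is its length minus the longest prefix already in the trie:
  "9776677" → 7 new (9, 7, 7, 6, 6, 7, 7)
  "801537" → 6 new (8, 0, 1, 5, 3, 7)
  "97769992" → prefix "9776" already present; 4 new (9, 9, 9, 2)
  "977678" → prefix "9776" already present; 2 new (7, 8)
  "8015815" → prefix "8015" already present; 3 new (8, 1, 5)
  "97764280" → prefix "9776" already present; 4 new (4, 2, 8, 0)
  "801594" → prefix "8015" already present; 2 new (9, 4)
  "8332615" → prefix "8" already present; 6 new (3, 3, 2, 6, 1, 5)
  "801552" → prefix "8015" already present; 2 new (5, 2)
  "8015401" → prefix "8015" already present; 3 new (4, 0, 1)
  "97764" → prefix "97764" already present; 0 new (none)
  "977628" → prefix "9776" already present; 2 new (2, 8)
  "977615" → prefix "9776" already present; 2 new (1, 5)
Total nodes = 7 + 6 + 4 + 2 + 3 + 4 + 2 + 6 + 2 + 3 + 0 + 2 + 2 = 43

43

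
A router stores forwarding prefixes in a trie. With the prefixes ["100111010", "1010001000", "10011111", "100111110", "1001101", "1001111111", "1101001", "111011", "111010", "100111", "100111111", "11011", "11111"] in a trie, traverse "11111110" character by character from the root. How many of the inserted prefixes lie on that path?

1

Walk "11111110" from the root; an end-of-word marker is hit whenever a stored word is a prefix of "11111110".
Prefixes of the query that are stored words: "11111"
Count: 1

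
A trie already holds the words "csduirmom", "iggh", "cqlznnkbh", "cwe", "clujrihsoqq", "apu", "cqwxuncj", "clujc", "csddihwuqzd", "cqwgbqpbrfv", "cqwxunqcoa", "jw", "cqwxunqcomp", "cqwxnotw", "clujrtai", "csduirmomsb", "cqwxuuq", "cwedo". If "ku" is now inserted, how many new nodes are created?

2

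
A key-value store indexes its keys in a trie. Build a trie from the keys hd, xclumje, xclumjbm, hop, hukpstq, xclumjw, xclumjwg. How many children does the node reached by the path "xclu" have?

1

The children of the "xclu" node are the distinct next characters among strings starting with "xclu".
Distinct next characters after "xclu": m.
That node has 1 child edge.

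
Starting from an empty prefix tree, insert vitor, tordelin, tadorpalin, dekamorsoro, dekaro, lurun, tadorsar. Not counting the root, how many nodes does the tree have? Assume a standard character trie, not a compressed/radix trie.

43

Insert word by word; a character creates a node only if that edge doesn't already exist:
  "vitor" → 5 new (v, i, t, o, r)
  "tordelin" → 8 new (t, o, r, d, e, l, i, n)
  "tadorpalin" → prefix "t" already present; 9 new (a, d, o, r, p, a, l, i, n)
  "dekamorsoro" → 11 new (d, e, k, a, m, o, r, s, o, r, o)
  "dekaro" → prefix "deka" already present; 2 new (r, o)
  "lurun" → 5 new (l, u, r, u, n)
  "tadorsar" → prefix "tador" already present; 3 new (s, a, r)
Total nodes = 5 + 8 + 9 + 11 + 2 + 5 + 3 = 43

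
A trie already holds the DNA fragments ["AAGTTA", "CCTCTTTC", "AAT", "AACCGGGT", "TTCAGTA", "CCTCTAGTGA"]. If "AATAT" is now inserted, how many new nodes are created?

2

Walking "AATAT" from the root, the first 3 characters ("AAT") follow existing edges; "A" is the first miss.
Each of the 2 remaining characters creates one node.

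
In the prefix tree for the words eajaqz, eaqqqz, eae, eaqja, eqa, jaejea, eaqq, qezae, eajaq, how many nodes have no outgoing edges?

A leaf is a node with no children — equivalently, the end of a word that is not a proper prefix of any other stored word.
Those words: "eae", "eajaqz", "eaqja", "eaqqqz", "eqa", "jaejea", "qezae"
Leaf count: 7

7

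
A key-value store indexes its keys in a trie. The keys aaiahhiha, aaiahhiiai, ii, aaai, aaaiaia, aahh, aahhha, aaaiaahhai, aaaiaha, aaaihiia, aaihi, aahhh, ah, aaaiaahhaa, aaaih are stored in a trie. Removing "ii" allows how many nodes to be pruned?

2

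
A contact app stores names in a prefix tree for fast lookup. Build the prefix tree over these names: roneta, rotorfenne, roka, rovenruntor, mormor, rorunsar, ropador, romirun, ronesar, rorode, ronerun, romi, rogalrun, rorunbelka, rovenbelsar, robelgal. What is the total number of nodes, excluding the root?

79

Insert word by word; a character creates a node only if that edge doesn't already exist:
  "roneta" → 6 new (r, o, n, e, t, a)
  "rotorfenne" → prefix "ro" already present; 8 new (t, o, r, f, e, n, n, e)
  "roka" → prefix "ro" already present; 2 new (k, a)
  "rovenruntor" → prefix "ro" already present; 9 new (v, e, n, r, u, n, t, o, r)
  "mormor" → 6 new (m, o, r, m, o, r)
  "rorunsar" → prefix "ro" already present; 6 new (r, u, n, s, a, r)
  "ropador" → prefix "ro" already present; 5 new (p, a, d, o, r)
  "romirun" → prefix "ro" already present; 5 new (m, i, r, u, n)
  "ronesar" → prefix "rone" already present; 3 new (s, a, r)
  "rorode" → prefix "ror" already present; 3 new (o, d, e)
  "ronerun" → prefix "rone" already present; 3 new (r, u, n)
  "romi" → prefix "romi" already present; 0 new (none)
  "rogalrun" → prefix "ro" already present; 6 new (g, a, l, r, u, n)
  "rorunbelka" → prefix "rorun" already present; 5 new (b, e, l, k, a)
  "rovenbelsar" → prefix "roven" already present; 6 new (b, e, l, s, a, r)
  "robelgal" → prefix "ro" already present; 6 new (b, e, l, g, a, l)
Total nodes = 6 + 8 + 2 + 9 + 6 + 6 + 5 + 5 + 3 + 3 + 3 + 0 + 6 + 5 + 6 + 6 = 79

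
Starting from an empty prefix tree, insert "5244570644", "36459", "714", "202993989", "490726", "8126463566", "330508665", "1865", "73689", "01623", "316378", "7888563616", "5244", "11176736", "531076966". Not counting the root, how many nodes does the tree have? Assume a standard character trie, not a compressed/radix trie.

93

Count nodes per top-level branch (shared prefixes stored once):
  '0'-branch (01623): 5 nodes
  '1'-branch (11176736, 1865): 11 nodes
  '2'-branch (202993989): 9 nodes
  '3'-branch (316378, 330508665, 36459): 18 nodes
  '4'-branch (490726): 6 nodes
  '5'-branch (5244, 5244570644, 531076966): 18 nodes
  '7'-branch (714, 73689, 7888563616): 16 nodes
  '8'-branch (8126463566): 10 nodes
Sum: 93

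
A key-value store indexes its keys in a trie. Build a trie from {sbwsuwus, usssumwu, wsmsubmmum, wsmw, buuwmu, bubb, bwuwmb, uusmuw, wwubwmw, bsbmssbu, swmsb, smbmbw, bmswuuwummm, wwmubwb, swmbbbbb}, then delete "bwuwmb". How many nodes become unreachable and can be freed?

After clearing the end-marker at "bwuwmb", prune upward until reaching a node still needed by another word.
The suffix "wuwmb" (5 nodes) is used only by "bwuwmb"; the node for "b" still has the child "u", so pruning stops there.
Nodes removed: 5

5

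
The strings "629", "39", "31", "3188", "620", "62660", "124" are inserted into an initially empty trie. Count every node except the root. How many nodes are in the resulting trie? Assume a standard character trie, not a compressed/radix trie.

15

Count nodes per top-level branch (shared prefixes stored once):
  '1'-branch (124): 3 nodes
  '3'-branch (31, 3188, 39): 5 nodes
  '6'-branch (620, 62660, 629): 7 nodes
Sum: 15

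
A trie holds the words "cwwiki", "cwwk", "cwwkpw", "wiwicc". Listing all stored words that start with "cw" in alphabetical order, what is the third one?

cwwkpw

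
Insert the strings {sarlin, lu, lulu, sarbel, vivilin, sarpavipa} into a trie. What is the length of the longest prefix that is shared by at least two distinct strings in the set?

3

The deepest shared node is where two words last agree before diverging.
"sarbel" and "sarlin" agree on "sar" (3 characters) before diverging; nothing deeper is shared.
Longest shared-prefix length: 3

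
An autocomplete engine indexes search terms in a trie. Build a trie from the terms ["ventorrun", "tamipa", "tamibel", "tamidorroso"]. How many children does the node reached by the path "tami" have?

Walk "tami" from the root, arriving at one node.
Characters that immediately follow "tami" among the stored strings: {b, d, p}.
That node has 3 child edges.

3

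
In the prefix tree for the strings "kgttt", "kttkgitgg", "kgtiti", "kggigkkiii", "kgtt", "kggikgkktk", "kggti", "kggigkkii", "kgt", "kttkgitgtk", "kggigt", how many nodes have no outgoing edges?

8

Leaves are exactly the stored words that no other stored word extends.
Those words: "kggigkkiii", "kggigt", "kggikgkktk", "kggti", "kgtiti", "kgttt", "kttkgitgg", "kttkgitgtk"
Leaf count: 8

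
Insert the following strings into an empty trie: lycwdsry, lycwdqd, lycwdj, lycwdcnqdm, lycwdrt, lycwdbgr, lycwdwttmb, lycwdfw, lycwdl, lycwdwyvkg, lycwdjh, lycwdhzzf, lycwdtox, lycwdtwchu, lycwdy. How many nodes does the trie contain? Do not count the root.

46

Trace insertions, counting only characters that open a new branch:
  "lycwdsry" → 8 new (l, y, c, w, d, s, r, y)
  "lycwdqd" → prefix "lycwd" already present; 2 new (q, d)
  "lycwdj" → prefix "lycwd" already present; 1 new (j)
  "lycwdcnqdm" → prefix "lycwd" already present; 5 new (c, n, q, d, m)
  "lycwdrt" → prefix "lycwd" already present; 2 new (r, t)
  "lycwdbgr" → prefix "lycwd" already present; 3 new (b, g, r)
  "lycwdwttmb" → prefix "lycwd" already present; 5 new (w, t, t, m, b)
  "lycwdfw" → prefix "lycwd" already present; 2 new (f, w)
  "lycwdl" → prefix "lycwd" already present; 1 new (l)
  "lycwdwyvkg" → prefix "lycwdw" already present; 4 new (y, v, k, g)
  "lycwdjh" → prefix "lycwdj" already present; 1 new (h)
  "lycwdhzzf" → prefix "lycwd" already present; 4 new (h, z, z, f)
  "lycwdtox" → prefix "lycwd" already present; 3 new (t, o, x)
  "lycwdtwchu" → prefix "lycwdt" already present; 4 new (w, c, h, u)
  "lycwdy" → prefix "lycwd" already present; 1 new (y)
Total nodes = 8 + 2 + 1 + 5 + 2 + 3 + 5 + 2 + 1 + 4 + 1 + 4 + 3 + 4 + 1 = 46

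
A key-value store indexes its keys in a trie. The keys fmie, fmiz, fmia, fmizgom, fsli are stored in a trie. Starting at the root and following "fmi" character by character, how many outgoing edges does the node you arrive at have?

3

The children of the "fmi" node are the distinct next characters among strings starting with "fmi".
Distinct next characters after "fmi": a, e, z.
That node has 3 child edges.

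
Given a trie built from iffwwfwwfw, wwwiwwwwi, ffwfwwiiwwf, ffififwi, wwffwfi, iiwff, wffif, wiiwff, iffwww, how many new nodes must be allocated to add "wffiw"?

1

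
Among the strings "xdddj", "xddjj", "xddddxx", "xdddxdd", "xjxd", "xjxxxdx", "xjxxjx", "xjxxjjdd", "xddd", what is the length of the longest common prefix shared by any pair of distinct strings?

5

Equivalently: take the maximum, over all pairs, of their longest common prefix length.
e.g. "xjxxjjdd" and "xjxxjx" share the prefix "xjxxj" of length 5; no pair shares a longer one.
Longest shared-prefix length: 5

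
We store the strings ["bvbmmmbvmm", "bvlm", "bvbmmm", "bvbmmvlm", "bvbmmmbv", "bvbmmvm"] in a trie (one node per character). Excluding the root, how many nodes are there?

16

Insert word by word; a character creates a node only if that edge doesn't already exist:
  "bvbmmmbvmm" → 10 new (b, v, b, m, m, m, b, v, m, m)
  "bvlm" → prefix "bv" already present; 2 new (l, m)
  "bvbmmm" → prefix "bvbmmm" already present; 0 new (none)
  "bvbmmvlm" → prefix "bvbmm" already present; 3 new (v, l, m)
  "bvbmmmbv" → prefix "bvbmmmbv" already present; 0 new (none)
  "bvbmmvm" → prefix "bvbmmv" already present; 1 new (m)
Total nodes = 10 + 2 + 0 + 3 + 0 + 1 = 16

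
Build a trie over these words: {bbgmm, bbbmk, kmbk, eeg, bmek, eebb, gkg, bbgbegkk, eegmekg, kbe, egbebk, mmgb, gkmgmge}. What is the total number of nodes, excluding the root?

Trace insertions, counting only characters that open a new branch:
  "bbgmm" → 5 new (b, b, g, m, m)
  "bbbmk" → prefix "bb" already present; 3 new (b, m, k)
  "kmbk" → 4 new (k, m, b, k)
  "eeg" → 3 new (e, e, g)
  "bmek" → prefix "b" already present; 3 new (m, e, k)
  "eebb" → prefix "ee" already present; 2 new (b, b)
  "gkg" → 3 new (g, k, g)
  "bbgbegkk" → prefix "bbg" already present; 5 new (b, e, g, k, k)
  "eegmekg" → prefix "eeg" already present; 4 new (m, e, k, g)
  "kbe" → prefix "k" already present; 2 new (b, e)
  "egbebk" → prefix "e" already present; 5 new (g, b, e, b, k)
  "mmgb" → 4 new (m, m, g, b)
  "gkmgmge" → prefix "gk" already present; 5 new (m, g, m, g, e)
Total nodes = 5 + 3 + 4 + 3 + 3 + 2 + 3 + 5 + 4 + 2 + 5 + 4 + 5 = 48

48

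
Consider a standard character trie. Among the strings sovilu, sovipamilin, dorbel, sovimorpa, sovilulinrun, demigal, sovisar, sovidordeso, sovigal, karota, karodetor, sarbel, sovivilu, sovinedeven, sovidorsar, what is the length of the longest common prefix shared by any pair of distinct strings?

7

The deepest shared node is where two words last agree before diverging.
"sovidordeso" and "sovidorsar" agree on "sovidor" (7 characters) before diverging; nothing deeper is shared.
Longest shared-prefix length: 7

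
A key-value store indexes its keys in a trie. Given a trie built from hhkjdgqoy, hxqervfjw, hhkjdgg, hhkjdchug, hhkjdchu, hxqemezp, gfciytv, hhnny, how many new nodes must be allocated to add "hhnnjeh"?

The longest prefix of "hhnnjeh" already in the trie is "hhnn" (length 4).
New nodes needed: |"hhnnjeh"| − 4 = 7 − 4 = 3.

3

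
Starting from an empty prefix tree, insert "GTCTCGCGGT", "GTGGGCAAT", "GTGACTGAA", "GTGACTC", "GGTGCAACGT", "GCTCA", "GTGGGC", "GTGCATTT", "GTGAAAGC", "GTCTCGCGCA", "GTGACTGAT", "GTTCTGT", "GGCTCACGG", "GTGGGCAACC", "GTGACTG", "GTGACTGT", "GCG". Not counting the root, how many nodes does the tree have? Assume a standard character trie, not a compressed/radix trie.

65

For each word, the new-node count is its length minus the longest prefix already in the trie:
  "GTCTCGCGGT" → 10 new (G, T, C, T, C, G, C, G, G, T)
  "GTGGGCAAT" → prefix "GT" already present; 7 new (G, G, G, C, A, A, T)
  "GTGACTGAA" → prefix "GTG" already present; 6 new (A, C, T, G, A, A)
  "GTGACTC" → prefix "GTGACT" already present; 1 new (C)
  "GGTGCAACGT" → prefix "G" already present; 9 new (G, T, G, C, A, A, C, G, T)
  "GCTCA" → prefix "G" already present; 4 new (C, T, C, A)
  "GTGGGC" → prefix "GTGGGC" already present; 0 new (none)
  "GTGCATTT" → prefix "GTG" already present; 5 new (C, A, T, T, T)
  "GTGAAAGC" → prefix "GTGA" already present; 4 new (A, A, G, C)
  "GTCTCGCGCA" → prefix "GTCTCGCG" already present; 2 new (C, A)
  "GTGACTGAT" → prefix "GTGACTGA" already present; 1 new (T)
  "GTTCTGT" → prefix "GT" already present; 5 new (T, C, T, G, T)
  "GGCTCACGG" → prefix "GG" already present; 7 new (C, T, C, A, C, G, G)
  "GTGGGCAACC" → prefix "GTGGGCAA" already present; 2 new (C, C)
  "GTGACTG" → prefix "GTGACTG" already present; 0 new (none)
  "GTGACTGT" → prefix "GTGACTG" already present; 1 new (T)
  "GCG" → prefix "GC" already present; 1 new (G)
Total nodes = 10 + 7 + 6 + 1 + 9 + 4 + 0 + 5 + 4 + 2 + 1 + 5 + 7 + 2 + 0 + 1 + 1 = 65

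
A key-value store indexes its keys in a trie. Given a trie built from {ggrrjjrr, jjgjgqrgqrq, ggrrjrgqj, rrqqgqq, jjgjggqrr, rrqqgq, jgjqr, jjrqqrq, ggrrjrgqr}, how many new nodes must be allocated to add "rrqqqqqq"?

Walking "rrqqqqqq" from the root, the first 4 characters ("rrqq") follow existing edges; "q" is the first miss.
New nodes needed: |"rrqqqqqq"| − 4 = 8 − 4 = 4.

4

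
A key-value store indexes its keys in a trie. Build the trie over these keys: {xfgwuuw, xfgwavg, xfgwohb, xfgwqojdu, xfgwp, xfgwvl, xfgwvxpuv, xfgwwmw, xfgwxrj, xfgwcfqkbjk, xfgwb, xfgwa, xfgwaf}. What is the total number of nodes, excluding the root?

40

For each word, the new-node count is its length minus the longest prefix already in the trie:
  "xfgwuuw" → 7 new (x, f, g, w, u, u, w)
  "xfgwavg" → prefix "xfgw" already present; 3 new (a, v, g)
  "xfgwohb" → prefix "xfgw" already present; 3 new (o, h, b)
  "xfgwqojdu" → prefix "xfgw" already present; 5 new (q, o, j, d, u)
  "xfgwp" → prefix "xfgw" already present; 1 new (p)
  "xfgwvl" → prefix "xfgw" already present; 2 new (v, l)
  "xfgwvxpuv" → prefix "xfgwv" already present; 4 new (x, p, u, v)
  "xfgwwmw" → prefix "xfgw" already present; 3 new (w, m, w)
  "xfgwxrj" → prefix "xfgw" already present; 3 new (x, r, j)
  "xfgwcfqkbjk" → prefix "xfgw" already present; 7 new (c, f, q, k, b, j, k)
  "xfgwb" → prefix "xfgw" already present; 1 new (b)
  "xfgwa" → prefix "xfgwa" already present; 0 new (none)
  "xfgwaf" → prefix "xfgwa" already present; 1 new (f)
Total nodes = 7 + 3 + 3 + 5 + 1 + 2 + 4 + 3 + 3 + 7 + 1 + 0 + 1 = 40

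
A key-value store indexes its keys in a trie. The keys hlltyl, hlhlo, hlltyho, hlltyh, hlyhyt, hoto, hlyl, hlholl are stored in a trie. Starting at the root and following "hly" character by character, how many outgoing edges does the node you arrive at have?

Follow the path "hly" to its node, then look at its outgoing edges.
Characters that immediately follow "hly" among the stored strings: {h, l}.
That node has 2 child edges.

2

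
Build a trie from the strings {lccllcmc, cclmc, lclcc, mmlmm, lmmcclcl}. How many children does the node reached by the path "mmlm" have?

1

Walk "mmlm" from the root, arriving at one node.
Distinct next characters after "mmlm": m.
That node has 1 child edge.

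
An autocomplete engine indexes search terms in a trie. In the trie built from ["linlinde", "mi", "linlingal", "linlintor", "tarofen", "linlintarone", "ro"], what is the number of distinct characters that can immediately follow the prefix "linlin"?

The children of the "linlin" node are the distinct next characters among strings starting with "linlin".
Characters that immediately follow "linlin" among the stored strings: {d, g, t}.
That node has 3 child edges.

3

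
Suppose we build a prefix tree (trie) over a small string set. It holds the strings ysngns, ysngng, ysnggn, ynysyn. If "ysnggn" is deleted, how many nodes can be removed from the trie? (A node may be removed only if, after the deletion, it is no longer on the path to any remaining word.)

2

After clearing the end-marker at "ysnggn", prune upward until reaching a node still needed by another word.
The suffix "gn" (2 nodes) is used only by "ysnggn"; the node for "ysng" still has the child "n", so pruning stops there.
Nodes removed: 2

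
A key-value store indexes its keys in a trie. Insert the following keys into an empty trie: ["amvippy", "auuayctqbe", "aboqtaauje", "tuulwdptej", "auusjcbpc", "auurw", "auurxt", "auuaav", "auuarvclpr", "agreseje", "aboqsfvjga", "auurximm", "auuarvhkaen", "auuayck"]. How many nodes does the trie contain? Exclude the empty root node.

For each word, the new-node count is its length minus the longest prefix already in the trie:
  "amvippy" → 7 new (a, m, v, i, p, p, y)
  "auuayctqbe" → prefix "a" already present; 9 new (u, u, a, y, c, t, q, b, e)
  "aboqtaauje" → prefix "a" already present; 9 new (b, o, q, t, a, a, u, j, e)
  "tuulwdptej" → 10 new (t, u, u, l, w, d, p, t, e, j)
  "auusjcbpc" → prefix "auu" already present; 6 new (s, j, c, b, p, c)
  "auurw" → prefix "auu" already present; 2 new (r, w)
  "auurxt" → prefix "auur" already present; 2 new (x, t)
  "auuaav" → prefix "auua" already present; 2 new (a, v)
  "auuarvclpr" → prefix "auua" already present; 6 new (r, v, c, l, p, r)
  "agreseje" → prefix "a" already present; 7 new (g, r, e, s, e, j, e)
  "aboqsfvjga" → prefix "aboq" already present; 6 new (s, f, v, j, g, a)
  "auurximm" → prefix "auurx" already present; 3 new (i, m, m)
  "auuarvhkaen" → prefix "auuarv" already present; 5 new (h, k, a, e, n)
  "auuayck" → prefix "auuayc" already present; 1 new (k)
Total nodes = 7 + 9 + 9 + 10 + 6 + 2 + 2 + 2 + 6 + 7 + 6 + 3 + 5 + 1 = 75

75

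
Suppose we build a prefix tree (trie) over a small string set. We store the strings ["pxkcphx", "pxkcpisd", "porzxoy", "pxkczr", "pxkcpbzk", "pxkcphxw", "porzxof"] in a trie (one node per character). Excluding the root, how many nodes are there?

Count nodes per top-level branch (shared prefixes stored once):
  'p'-branch (porzxof, porzxoy, pxkcpbzk, pxkcphx, pxkcphxw, pxkcpisd, pxkczr): 23 nodes
Sum: 23

23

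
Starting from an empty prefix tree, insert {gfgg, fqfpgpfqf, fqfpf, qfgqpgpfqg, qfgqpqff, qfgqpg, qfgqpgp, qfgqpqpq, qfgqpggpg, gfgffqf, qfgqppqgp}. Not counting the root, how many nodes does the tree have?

Trie structure (* marks end of a word):
(root)
├─ f
│  └─ q
│     └─ f
│        └─ p
│           ├─ f *
│           └─ g
│              └─ p
│                 └─ f
│                    └─ q
│                       └─ f *
├─ g
│  └─ f
│     └─ g
│        ├─ f
│        │  └─ f
│        │     └─ q
│        │        └─ f *
│        └─ g *
└─ q
   └─ f
      └─ g
         └─ q
            └─ p
               ├─ g *
               │  ├─ g
               │  │  └─ p
               │  │     └─ g *
               │  └─ p *
               │     └─ f
               │        └─ q
               │           └─ g *
               ├─ p
               │  └─ q
               │     └─ g
               │        └─ p *
               └─ q
                  ├─ f
                  │  └─ f *
                  └─ p
                     └─ q *
Counting every labelled node above: 40.

40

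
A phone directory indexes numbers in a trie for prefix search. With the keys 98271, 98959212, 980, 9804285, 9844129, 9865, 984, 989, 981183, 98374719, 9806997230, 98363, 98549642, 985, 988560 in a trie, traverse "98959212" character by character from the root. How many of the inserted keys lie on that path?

2

Traverse "98959212" character by character; count nodes along the way that are marked as word ends.
Prefixes of the query that are stored words: "989", "98959212"
Count: 2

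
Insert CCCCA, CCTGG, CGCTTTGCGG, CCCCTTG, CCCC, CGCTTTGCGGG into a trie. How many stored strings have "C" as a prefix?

Walk to "C"; the words in its subtree are exactly those with that prefix.
Words under "C": CCCC, CCCCA, CCCCTTG, CCTGG, CGCTTTGCGG, CGCTTTGCGGG
Count: 6

6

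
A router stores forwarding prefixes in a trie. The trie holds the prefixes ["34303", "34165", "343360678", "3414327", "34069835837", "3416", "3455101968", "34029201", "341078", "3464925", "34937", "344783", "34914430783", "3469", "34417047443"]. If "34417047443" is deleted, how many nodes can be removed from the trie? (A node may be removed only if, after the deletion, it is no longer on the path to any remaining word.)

8

A node on "34417047443"'s path can go only if nothing else ends at it or branches off below it.
The suffix "17047443" (8 nodes) is used only by "34417047443"; the node for "344" still has the child "7", so pruning stops there.
Nodes removed: 8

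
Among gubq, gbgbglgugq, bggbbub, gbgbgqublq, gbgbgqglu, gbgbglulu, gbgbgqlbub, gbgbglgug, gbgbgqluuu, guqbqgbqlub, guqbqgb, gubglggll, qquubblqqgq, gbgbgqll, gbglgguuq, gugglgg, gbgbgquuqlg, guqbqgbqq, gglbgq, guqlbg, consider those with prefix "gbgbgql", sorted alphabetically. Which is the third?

gbgbgqluuu

Words with prefix "gbgbgql", in lexicographic order: "gbgbgqlbub", "gbgbgqll", "gbgbgqluuu"
Position 3: gbgbgqluuu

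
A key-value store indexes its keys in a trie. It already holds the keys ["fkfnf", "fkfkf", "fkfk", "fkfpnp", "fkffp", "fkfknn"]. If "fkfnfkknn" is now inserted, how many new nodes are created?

4

Walking "fkfnfkknn" from the root, the first 5 characters ("fkfnf") follow existing edges; "k" is the first miss.
So 9 − 5 = 4 new nodes.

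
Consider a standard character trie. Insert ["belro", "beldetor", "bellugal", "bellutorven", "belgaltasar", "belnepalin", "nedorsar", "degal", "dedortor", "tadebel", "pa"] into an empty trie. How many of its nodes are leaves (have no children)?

A leaf is a node with no children — equivalently, the end of a word that is not a proper prefix of any other stored word.
Those words: "beldetor", "belgaltasar", "bellugal", "bellutorven", "belnepalin", "belro", "dedortor", "degal", "nedorsar", "pa", "tadebel"
Leaf count: 11

11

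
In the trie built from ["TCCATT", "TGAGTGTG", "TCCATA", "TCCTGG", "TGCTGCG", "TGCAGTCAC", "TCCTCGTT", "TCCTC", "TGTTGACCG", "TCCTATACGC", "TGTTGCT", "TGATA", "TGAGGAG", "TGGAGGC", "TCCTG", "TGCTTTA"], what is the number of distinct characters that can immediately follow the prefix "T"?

The children of the "T" node are the distinct next characters among strings starting with "T".
Characters that immediately follow "T" among the stored strings: {C, G}.
That node has 2 child edges.

2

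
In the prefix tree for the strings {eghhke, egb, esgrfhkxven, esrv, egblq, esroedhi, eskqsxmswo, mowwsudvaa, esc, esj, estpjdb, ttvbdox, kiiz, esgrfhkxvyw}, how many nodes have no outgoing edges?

13

A leaf is a node with no children — equivalently, the end of a word that is not a proper prefix of any other stored word.
Those words: "egblq", "eghhke", "esc", "esgrfhkxven", "esgrfhkxvyw", "esj", "eskqsxmswo", "esroedhi", "esrv", "estpjdb", "kiiz", "mowwsudvaa", "ttvbdox"
Leaf count: 13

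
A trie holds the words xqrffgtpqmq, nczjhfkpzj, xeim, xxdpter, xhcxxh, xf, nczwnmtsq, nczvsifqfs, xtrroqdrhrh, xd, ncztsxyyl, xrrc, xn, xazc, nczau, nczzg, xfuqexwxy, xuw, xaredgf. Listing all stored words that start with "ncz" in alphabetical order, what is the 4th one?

DFS of the "ncz" subtree visits, in order: "nczau", "nczjhfkpzj", "ncztsxyyl", "nczvsifqfs", "nczwnmtsq", "nczzg"
The 4th is nczvsifqfs.

nczvsifqfs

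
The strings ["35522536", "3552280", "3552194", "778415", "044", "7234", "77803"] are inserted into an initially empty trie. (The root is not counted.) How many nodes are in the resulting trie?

For each word, the new-node count is its length minus the longest prefix already in the trie:
  "35522536" → 8 new (3, 5, 5, 2, 2, 5, 3, 6)
  "3552280" → prefix "35522" already present; 2 new (8, 0)
  "3552194" → prefix "3552" already present; 3 new (1, 9, 4)
  "778415" → 6 new (7, 7, 8, 4, 1, 5)
  "044" → 3 new (0, 4, 4)
  "7234" → prefix "7" already present; 3 new (2, 3, 4)
  "77803" → prefix "778" already present; 2 new (0, 3)
Total nodes = 8 + 2 + 3 + 6 + 3 + 3 + 2 = 27

27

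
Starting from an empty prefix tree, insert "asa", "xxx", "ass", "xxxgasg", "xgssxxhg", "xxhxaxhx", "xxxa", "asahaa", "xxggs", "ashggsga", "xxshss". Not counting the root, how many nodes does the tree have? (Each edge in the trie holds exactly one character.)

41

Insert word by word; a character creates a node only if that edge doesn't already exist:
  "asa" → 3 new (a, s, a)
  "xxx" → 3 new (x, x, x)
  "ass" → prefix "as" already present; 1 new (s)
  "xxxgasg" → prefix "xxx" already present; 4 new (g, a, s, g)
  "xgssxxhg" → prefix "x" already present; 7 new (g, s, s, x, x, h, g)
  "xxhxaxhx" → prefix "xx" already present; 6 new (h, x, a, x, h, x)
  "xxxa" → prefix "xxx" already present; 1 new (a)
  "asahaa" → prefix "asa" already present; 3 new (h, a, a)
  "xxggs" → prefix "xx" already present; 3 new (g, g, s)
  "ashggsga" → prefix "as" already present; 6 new (h, g, g, s, g, a)
  "xxshss" → prefix "xx" already present; 4 new (s, h, s, s)
Total nodes = 3 + 3 + 1 + 4 + 7 + 6 + 1 + 3 + 3 + 6 + 4 = 41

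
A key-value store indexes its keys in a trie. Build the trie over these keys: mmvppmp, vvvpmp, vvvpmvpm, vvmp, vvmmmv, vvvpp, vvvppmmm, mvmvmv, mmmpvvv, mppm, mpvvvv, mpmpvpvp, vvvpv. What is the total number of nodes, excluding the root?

49

For each word, the new-node count is its length minus the longest prefix already in the trie:
  "mmvppmp" → 7 new (m, m, v, p, p, m, p)
  "vvvpmp" → 6 new (v, v, v, p, m, p)
  "vvvpmvpm" → prefix "vvvpm" already present; 3 new (v, p, m)
  "vvmp" → prefix "vv" already present; 2 new (m, p)
  "vvmmmv" → prefix "vvm" already present; 3 new (m, m, v)
  "vvvpp" → prefix "vvvp" already present; 1 new (p)
  "vvvppmmm" → prefix "vvvpp" already present; 3 new (m, m, m)
  "mvmvmv" → prefix "m" already present; 5 new (v, m, v, m, v)
  "mmmpvvv" → prefix "mm" already present; 5 new (m, p, v, v, v)
  "mppm" → prefix "m" already present; 3 new (p, p, m)
  "mpvvvv" → prefix "mp" already present; 4 new (v, v, v, v)
  "mpmpvpvp" → prefix "mp" already present; 6 new (m, p, v, p, v, p)
  "vvvpv" → prefix "vvvp" already present; 1 new (v)
Total nodes = 7 + 6 + 3 + 2 + 3 + 1 + 3 + 5 + 5 + 3 + 4 + 6 + 1 = 49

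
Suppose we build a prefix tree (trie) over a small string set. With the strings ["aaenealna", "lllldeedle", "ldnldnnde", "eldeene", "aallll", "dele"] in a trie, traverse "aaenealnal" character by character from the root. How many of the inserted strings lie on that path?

1

Walk "aaenealnal" from the root; an end-of-word marker is hit whenever a stored word is a prefix of "aaenealnal".
Prefixes of the query that are stored words: "aaenealna"
Count: 1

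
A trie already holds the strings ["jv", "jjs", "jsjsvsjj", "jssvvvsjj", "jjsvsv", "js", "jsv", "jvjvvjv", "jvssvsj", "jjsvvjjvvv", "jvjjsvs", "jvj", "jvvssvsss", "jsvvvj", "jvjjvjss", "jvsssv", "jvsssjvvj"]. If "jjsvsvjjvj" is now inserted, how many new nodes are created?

Walking "jjsvsvjjvj" from the root, the first 6 characters ("jjsvsv") follow existing edges; "j" is the first miss.
Each of the 4 remaining characters creates one node.

4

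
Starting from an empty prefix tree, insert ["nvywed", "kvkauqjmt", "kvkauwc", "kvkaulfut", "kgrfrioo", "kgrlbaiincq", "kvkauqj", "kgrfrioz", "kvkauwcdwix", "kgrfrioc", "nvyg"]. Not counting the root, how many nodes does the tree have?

43

Insert word by word; a character creates a node only if that edge doesn't already exist:
  "nvywed" → 6 new (n, v, y, w, e, d)
  "kvkauqjmt" → 9 new (k, v, k, a, u, q, j, m, t)
  "kvkauwc" → prefix "kvkau" already present; 2 new (w, c)
  "kvkaulfut" → prefix "kvkau" already present; 4 new (l, f, u, t)
  "kgrfrioo" → prefix "k" already present; 7 new (g, r, f, r, i, o, o)
  "kgrlbaiincq" → prefix "kgr" already present; 8 new (l, b, a, i, i, n, c, q)
  "kvkauqj" → prefix "kvkauqj" already present; 0 new (none)
  "kgrfrioz" → prefix "kgrfrio" already present; 1 new (z)
  "kvkauwcdwix" → prefix "kvkauwc" already present; 4 new (d, w, i, x)
  "kgrfrioc" → prefix "kgrfrio" already present; 1 new (c)
  "nvyg" → prefix "nvy" already present; 1 new (g)
Total nodes = 6 + 9 + 2 + 4 + 7 + 8 + 0 + 1 + 4 + 1 + 1 = 43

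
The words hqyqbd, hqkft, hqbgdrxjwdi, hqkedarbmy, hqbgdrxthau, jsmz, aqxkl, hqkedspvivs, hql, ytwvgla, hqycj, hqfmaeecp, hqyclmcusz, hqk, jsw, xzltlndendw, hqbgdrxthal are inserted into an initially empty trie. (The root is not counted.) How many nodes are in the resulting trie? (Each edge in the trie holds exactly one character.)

Trace insertions, counting only characters that open a new branch:
  "hqyqbd" → 6 new (h, q, y, q, b, d)
  "hqkft" → prefix "hq" already present; 3 new (k, f, t)
  "hqbgdrxjwdi" → prefix "hq" already present; 9 new (b, g, d, r, x, j, w, d, i)
  "hqkedarbmy" → prefix "hqk" already present; 7 new (e, d, a, r, b, m, y)
  "hqbgdrxthau" → prefix "hqbgdrx" already present; 4 new (t, h, a, u)
  "jsmz" → 4 new (j, s, m, z)
  "aqxkl" → 5 new (a, q, x, k, l)
  "hqkedspvivs" → prefix "hqked" already present; 6 new (s, p, v, i, v, s)
  "hql" → prefix "hq" already present; 1 new (l)
  "ytwvgla" → 7 new (y, t, w, v, g, l, a)
  "hqycj" → prefix "hqy" already present; 2 new (c, j)
  "hqfmaeecp" → prefix "hq" already present; 7 new (f, m, a, e, e, c, p)
  "hqyclmcusz" → prefix "hqyc" already present; 6 new (l, m, c, u, s, z)
  "hqk" → prefix "hqk" already present; 0 new (none)
  "jsw" → prefix "js" already present; 1 new (w)
  "xzltlndendw" → 11 new (x, z, l, t, l, n, d, e, n, d, w)
  "hqbgdrxthal" → prefix "hqbgdrxtha" already present; 1 new (l)
Total nodes = 6 + 3 + 9 + 7 + 4 + 4 + 5 + 6 + 1 + 7 + 2 + 7 + 6 + 0 + 1 + 11 + 1 = 80

80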